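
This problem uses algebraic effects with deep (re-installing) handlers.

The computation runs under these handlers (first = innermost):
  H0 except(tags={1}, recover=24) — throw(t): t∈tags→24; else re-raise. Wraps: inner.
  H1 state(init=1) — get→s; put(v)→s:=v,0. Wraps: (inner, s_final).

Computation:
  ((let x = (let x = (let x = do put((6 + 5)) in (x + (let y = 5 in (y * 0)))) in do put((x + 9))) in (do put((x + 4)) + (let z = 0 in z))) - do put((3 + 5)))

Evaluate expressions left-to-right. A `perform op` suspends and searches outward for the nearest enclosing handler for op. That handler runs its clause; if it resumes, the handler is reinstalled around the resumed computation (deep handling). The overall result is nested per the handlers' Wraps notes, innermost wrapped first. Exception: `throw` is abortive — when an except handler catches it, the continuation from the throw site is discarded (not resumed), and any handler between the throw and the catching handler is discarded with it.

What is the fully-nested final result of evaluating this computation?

Step-by-step:
put(11) @ H1 ⇒ s:=11
put(9) @ H1 ⇒ s:=9
put(4) @ H1 ⇒ s:=4
put(8) @ H1 ⇒ s:=8
H0 returns 0
H1 returns (0, 8)
= (0, 8)

Answer: (0, 8)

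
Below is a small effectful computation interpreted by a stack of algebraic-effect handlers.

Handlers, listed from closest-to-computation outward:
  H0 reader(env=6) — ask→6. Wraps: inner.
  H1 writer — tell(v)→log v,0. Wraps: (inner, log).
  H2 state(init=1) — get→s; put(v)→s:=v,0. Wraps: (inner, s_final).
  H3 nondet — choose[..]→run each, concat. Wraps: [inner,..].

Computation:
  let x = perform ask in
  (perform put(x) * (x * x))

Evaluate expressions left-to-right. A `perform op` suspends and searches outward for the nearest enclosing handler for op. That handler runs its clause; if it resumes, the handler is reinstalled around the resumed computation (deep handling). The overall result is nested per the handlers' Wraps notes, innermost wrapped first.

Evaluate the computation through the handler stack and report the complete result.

Answer: [((0, ()), 6)]

Working:
ask @ H0 ⇒ 6
put(6) @ H2 ⇒ s:=6
H0 returns 0
H1 returns (0, ())
H2 returns ((0, ()), 6)
H3 returns [((0, ()), 6)]
= [((0, ()), 6)]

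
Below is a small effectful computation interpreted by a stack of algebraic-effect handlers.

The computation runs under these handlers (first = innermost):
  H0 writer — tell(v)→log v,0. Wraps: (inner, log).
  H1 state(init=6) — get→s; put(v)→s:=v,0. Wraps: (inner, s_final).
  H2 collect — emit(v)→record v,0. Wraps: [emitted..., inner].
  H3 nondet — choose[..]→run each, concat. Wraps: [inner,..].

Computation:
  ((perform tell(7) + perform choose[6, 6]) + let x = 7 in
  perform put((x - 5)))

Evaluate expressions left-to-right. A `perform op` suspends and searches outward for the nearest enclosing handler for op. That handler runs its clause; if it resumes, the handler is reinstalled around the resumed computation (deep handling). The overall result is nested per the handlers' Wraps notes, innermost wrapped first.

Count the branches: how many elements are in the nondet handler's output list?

Answer: 2

Evaluation trace:
tell(7) @ H0 ⇒ log+=7
choose[6, 6] @ H3
  branch[0] choose=6:
    put(2) @ H1 ⇒ s:=2
    H0 returns (6, (7))
    H1 returns ((6, (7)), 2)
    H2 returns [((6, (7)), 2)]
    H3 returns [[((6, (7)), 2)]]
  branch[1] choose=6:
    put(2) @ H1 ⇒ s:=2
    H0 returns (6, (7))
    H1 returns ((6, (7)), 2)
    H2 returns [((6, (7)), 2)]
    H3 returns [[((6, (7)), 2)]]
= [[((6, (7)), 2)], [((6, (7)), 2)]]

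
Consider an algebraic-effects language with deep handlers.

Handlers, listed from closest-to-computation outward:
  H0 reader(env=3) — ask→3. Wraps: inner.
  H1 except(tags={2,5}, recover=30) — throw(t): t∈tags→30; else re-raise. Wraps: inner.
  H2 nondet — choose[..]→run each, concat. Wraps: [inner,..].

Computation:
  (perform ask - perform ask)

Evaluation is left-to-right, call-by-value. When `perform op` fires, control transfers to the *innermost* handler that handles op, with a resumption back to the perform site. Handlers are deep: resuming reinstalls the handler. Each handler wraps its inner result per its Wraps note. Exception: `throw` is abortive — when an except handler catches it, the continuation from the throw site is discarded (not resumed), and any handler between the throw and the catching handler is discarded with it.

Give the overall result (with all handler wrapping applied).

Working:
ask @ H0 ⇒ 3
ask @ H0 ⇒ 3
H0 returns 0
H1 returns 0
H2 returns [0]
= [0]

Answer: [0]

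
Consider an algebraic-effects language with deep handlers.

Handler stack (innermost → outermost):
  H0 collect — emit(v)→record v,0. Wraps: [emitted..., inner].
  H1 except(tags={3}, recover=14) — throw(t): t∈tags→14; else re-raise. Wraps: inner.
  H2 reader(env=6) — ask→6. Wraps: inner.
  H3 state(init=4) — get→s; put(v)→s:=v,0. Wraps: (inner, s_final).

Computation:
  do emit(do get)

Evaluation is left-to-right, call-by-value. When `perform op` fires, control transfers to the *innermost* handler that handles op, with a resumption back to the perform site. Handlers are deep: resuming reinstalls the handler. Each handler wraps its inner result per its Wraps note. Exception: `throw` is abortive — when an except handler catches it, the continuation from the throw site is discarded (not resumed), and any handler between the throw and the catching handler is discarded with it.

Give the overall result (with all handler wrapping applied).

Answer: ([4, 0], 4)

Working:
get @ H3 ⇒ 4
emit(4) @ H0 ⇒ out+=4
H0 returns [4, 0]
H1 returns [4, 0]
H2 returns [4, 0]
H3 returns ([4, 0], 4)
= ([4, 0], 4)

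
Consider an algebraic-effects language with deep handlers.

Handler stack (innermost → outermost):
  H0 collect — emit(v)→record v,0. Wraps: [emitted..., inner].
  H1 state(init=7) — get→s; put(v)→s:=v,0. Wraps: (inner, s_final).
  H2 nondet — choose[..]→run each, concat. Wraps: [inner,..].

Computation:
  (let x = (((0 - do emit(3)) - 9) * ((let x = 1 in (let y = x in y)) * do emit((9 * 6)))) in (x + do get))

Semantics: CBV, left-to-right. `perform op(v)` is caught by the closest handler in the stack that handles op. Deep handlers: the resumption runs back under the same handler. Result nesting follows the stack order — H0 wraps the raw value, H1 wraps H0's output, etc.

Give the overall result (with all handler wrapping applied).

Step-by-step:
emit(3) @ H0 ⇒ out+=3
emit(54) @ H0 ⇒ out+=54
get @ H1 ⇒ 7
H0 returns [3, 54, 7]
H1 returns ([3, 54, 7], 7)
H2 returns [([3, 54, 7], 7)]
= [([3, 54, 7], 7)]

Answer: [([3, 54, 7], 7)]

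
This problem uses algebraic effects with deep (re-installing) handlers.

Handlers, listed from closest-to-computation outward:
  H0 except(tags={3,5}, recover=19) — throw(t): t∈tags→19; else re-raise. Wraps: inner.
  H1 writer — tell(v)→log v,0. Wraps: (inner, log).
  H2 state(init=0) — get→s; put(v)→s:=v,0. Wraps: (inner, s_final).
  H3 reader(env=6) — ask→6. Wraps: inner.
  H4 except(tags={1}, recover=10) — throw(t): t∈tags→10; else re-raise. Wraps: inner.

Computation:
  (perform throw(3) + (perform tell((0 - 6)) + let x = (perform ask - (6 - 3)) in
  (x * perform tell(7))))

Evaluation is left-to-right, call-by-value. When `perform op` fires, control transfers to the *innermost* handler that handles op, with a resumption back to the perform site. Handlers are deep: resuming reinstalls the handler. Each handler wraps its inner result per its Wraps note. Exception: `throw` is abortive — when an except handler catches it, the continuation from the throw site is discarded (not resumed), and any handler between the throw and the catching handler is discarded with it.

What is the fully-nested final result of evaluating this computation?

Step-by-step:
throw(3) @ H0 caught ⇒ 19
H1 returns (19, ())
H2 returns ((19, ()), 0)
H3 returns ((19, ()), 0)
H4 returns ((19, ()), 0)
= ((19, ()), 0)

Answer: ((19, ()), 0)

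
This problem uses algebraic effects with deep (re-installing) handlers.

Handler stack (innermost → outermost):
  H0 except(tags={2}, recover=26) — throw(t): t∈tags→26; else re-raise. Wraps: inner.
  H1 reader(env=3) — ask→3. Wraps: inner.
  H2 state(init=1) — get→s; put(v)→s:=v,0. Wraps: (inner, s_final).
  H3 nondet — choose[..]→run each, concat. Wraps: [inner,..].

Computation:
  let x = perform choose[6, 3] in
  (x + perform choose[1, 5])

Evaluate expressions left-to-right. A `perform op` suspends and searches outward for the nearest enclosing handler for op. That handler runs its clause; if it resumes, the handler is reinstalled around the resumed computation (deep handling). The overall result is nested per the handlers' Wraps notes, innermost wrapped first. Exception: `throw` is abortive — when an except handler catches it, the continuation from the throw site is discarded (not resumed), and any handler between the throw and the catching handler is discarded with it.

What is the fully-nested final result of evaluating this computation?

Answer: [(7, 1), (11, 1), (4, 1), (8, 1)]

Working:
choose[6, 3] @ H3
  branch[0] choose=6:
    choose[1, 5] @ H3
      branch[0] choose=1:
        H0 returns 7
        H1 returns 7
        H2 returns (7, 1)
        H3 returns [(7, 1)]
      branch[1] choose=5:
        H0 returns 11
        H1 returns 11
        H2 returns (11, 1)
        H3 returns [(11, 1)]
  branch[1] choose=3:
    choose[1, 5] @ H3
      branch[0] choose=1:
        H0 returns 4
        H1 returns 4
        H2 returns (4, 1)
        H3 returns [(4, 1)]
      branch[1] choose=5:
        H0 returns 8
        H1 returns 8
        H2 returns (8, 1)
        H3 returns [(8, 1)]
= [(7, 1), (11, 1), (4, 1), (8, 1)]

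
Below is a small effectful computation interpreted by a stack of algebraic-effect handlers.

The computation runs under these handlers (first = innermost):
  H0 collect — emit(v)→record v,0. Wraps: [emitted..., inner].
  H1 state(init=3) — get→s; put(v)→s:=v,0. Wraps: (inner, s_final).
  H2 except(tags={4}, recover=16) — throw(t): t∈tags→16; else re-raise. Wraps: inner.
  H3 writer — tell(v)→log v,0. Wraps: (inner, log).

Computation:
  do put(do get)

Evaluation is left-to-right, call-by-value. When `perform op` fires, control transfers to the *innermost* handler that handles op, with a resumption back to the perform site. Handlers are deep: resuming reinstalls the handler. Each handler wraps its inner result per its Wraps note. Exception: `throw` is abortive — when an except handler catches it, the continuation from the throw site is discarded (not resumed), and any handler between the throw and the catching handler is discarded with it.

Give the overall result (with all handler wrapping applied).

Working:
get @ H1 ⇒ 3
put(3) @ H1 ⇒ s:=3
H0 returns [0]
H1 returns ([0], 3)
H2 returns ([0], 3)
H3 returns (([0], 3), ())
= (([0], 3), ())

Answer: (([0], 3), ())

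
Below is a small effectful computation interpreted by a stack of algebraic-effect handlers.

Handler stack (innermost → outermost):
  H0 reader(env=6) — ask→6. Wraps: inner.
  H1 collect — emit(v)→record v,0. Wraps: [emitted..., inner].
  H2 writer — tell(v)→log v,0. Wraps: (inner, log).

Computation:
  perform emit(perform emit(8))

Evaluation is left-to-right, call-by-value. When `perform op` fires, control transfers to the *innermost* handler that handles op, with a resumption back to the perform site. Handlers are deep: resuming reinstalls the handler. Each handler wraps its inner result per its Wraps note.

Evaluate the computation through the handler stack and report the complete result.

Answer: ([8, 0, 0], ())

Working:
emit(8) @ H1 ⇒ out+=8
emit(0) @ H1 ⇒ out+=0
H0 returns 0
H1 returns [8, 0, 0]
H2 returns ([8, 0, 0], ())
= ([8, 0, 0], ())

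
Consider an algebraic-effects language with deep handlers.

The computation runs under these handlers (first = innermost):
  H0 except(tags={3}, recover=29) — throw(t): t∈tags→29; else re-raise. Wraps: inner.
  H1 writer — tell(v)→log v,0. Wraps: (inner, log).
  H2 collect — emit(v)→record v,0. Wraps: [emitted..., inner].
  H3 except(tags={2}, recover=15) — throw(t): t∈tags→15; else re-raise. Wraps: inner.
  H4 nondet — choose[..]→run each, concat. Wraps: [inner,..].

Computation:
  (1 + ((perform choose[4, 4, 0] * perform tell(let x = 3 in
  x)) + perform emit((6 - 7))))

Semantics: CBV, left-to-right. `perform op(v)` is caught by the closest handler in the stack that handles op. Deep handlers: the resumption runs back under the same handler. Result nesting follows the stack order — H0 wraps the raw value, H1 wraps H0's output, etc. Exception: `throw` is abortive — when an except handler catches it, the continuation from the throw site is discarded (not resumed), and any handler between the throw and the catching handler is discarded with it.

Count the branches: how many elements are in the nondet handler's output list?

Working:
choose[4, 4, 0] @ H4
  branch[0] choose=4:
    tell(3) @ H1 ⇒ log+=3
    emit(-1) @ H2 ⇒ out+=-1
    H0 returns 1
    H1 returns (1, (3))
    H2 returns [-1, (1, (3))]
    H3 returns [-1, (1, (3))]
    H4 returns [[-1, (1, (3))]]
  branch[1] choose=4:
    tell(3) @ H1 ⇒ log+=3
    emit(-1) @ H2 ⇒ out+=-1
    H0 returns 1
    H1 returns (1, (3))
    H2 returns [-1, (1, (3))]
    H3 returns [-1, (1, (3))]
    H4 returns [[-1, (1, (3))]]
  branch[2] choose=0:
    tell(3) @ H1 ⇒ log+=3
    emit(-1) @ H2 ⇒ out+=-1
    H0 returns 1
    H1 returns (1, (3))
    H2 returns [-1, (1, (3))]
    H3 returns [-1, (1, (3))]
    H4 returns [[-1, (1, (3))]]
= [[-1, (1, (3))], [-1, (1, (3))], [-1, (1, (3))]]

Answer: 3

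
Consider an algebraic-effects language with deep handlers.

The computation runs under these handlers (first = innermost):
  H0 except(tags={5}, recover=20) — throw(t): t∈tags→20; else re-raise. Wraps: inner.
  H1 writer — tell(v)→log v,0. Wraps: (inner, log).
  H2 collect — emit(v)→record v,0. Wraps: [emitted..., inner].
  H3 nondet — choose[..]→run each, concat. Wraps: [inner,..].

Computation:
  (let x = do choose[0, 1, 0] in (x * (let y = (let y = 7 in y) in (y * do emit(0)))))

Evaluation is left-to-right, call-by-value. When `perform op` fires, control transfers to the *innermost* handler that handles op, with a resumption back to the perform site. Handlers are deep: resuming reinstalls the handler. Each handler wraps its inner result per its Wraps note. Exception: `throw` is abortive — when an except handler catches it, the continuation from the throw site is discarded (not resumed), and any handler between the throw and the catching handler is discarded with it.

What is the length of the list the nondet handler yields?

Working:
choose[0, 1, 0] @ H3
  branch[0] choose=0:
    emit(0) @ H2 ⇒ out+=0
    H0 returns 0
    H1 returns (0, ())
    H2 returns [0, (0, ())]
    H3 returns [[0, (0, ())]]
  branch[1] choose=1:
    emit(0) @ H2 ⇒ out+=0
    H0 returns 0
    H1 returns (0, ())
    H2 returns [0, (0, ())]
    H3 returns [[0, (0, ())]]
  branch[2] choose=0:
    emit(0) @ H2 ⇒ out+=0
    H0 returns 0
    H1 returns (0, ())
    H2 returns [0, (0, ())]
    H3 returns [[0, (0, ())]]
= [[0, (0, ())], [0, (0, ())], [0, (0, ())]]

Answer: 3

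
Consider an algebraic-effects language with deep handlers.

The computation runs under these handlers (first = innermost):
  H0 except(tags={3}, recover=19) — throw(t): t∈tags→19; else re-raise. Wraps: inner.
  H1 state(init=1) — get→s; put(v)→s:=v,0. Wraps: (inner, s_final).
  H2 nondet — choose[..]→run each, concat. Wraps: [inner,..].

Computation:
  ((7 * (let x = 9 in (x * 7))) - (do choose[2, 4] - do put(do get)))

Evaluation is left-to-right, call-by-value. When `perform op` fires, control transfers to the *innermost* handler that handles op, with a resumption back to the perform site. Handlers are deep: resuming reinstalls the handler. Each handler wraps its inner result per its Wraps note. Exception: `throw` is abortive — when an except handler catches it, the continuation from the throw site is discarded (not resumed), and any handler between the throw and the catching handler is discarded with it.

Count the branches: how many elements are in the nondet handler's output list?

Working:
choose[2, 4] @ H2
  branch[0] choose=2:
    get @ H1 ⇒ 1
    put(1) @ H1 ⇒ s:=1
    H0 returns 439
    H1 returns (439, 1)
    H2 returns [(439, 1)]
  branch[1] choose=4:
    get @ H1 ⇒ 1
    put(1) @ H1 ⇒ s:=1
    H0 returns 437
    H1 returns (437, 1)
    H2 returns [(437, 1)]
= [(439, 1), (437, 1)]

Answer: 2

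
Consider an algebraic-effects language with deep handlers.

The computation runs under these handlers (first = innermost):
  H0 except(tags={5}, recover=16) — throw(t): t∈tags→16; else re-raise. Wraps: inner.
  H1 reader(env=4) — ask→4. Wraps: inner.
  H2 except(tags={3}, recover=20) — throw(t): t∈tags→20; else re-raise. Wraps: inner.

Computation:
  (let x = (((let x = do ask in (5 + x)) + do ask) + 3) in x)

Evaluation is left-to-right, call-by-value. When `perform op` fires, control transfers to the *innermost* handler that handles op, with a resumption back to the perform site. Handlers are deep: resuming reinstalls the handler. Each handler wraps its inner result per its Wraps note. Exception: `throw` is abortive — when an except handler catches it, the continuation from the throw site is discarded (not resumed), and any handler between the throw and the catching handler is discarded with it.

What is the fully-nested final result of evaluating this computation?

Answer: 16

Working:
ask @ H1 ⇒ 4
ask @ H1 ⇒ 4
H0 returns 16
H1 returns 16
H2 returns 16
= 16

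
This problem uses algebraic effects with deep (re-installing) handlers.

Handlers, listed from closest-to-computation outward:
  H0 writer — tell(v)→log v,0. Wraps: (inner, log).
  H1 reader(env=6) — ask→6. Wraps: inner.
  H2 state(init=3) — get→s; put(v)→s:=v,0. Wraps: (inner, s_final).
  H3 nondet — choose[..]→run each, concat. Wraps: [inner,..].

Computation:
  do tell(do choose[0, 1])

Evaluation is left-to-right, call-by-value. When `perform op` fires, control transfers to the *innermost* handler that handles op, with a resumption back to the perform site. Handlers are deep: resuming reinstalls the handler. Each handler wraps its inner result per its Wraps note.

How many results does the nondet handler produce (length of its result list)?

Answer: 2

Step-by-step:
choose[0, 1] @ H3
  branch[0] choose=0:
    tell(0) @ H0 ⇒ log+=0
    H0 returns (0, (0))
    H1 returns (0, (0))
    H2 returns ((0, (0)), 3)
    H3 returns [((0, (0)), 3)]
  branch[1] choose=1:
    tell(1) @ H0 ⇒ log+=1
    H0 returns (0, (1))
    H1 returns (0, (1))
    H2 returns ((0, (1)), 3)
    H3 returns [((0, (1)), 3)]
= [((0, (0)), 3), ((0, (1)), 3)]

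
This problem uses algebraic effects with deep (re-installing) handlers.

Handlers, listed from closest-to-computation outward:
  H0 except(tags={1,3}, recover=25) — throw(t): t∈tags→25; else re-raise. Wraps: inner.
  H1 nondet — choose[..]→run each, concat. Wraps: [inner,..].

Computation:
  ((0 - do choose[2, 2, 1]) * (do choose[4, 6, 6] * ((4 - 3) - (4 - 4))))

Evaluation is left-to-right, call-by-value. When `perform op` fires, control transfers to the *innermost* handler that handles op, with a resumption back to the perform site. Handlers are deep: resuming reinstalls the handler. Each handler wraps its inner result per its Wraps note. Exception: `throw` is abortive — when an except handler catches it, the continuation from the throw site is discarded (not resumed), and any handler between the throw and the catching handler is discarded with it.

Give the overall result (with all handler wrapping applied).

Working:
choose[2, 2, 1] @ H1
  branch[0] choose=2:
    choose[4, 6, 6] @ H1
      branch[0] choose=4:
        H0 returns -8
        H1 returns [-8]
      branch[1] choose=6:
        H0 returns -12
        H1 returns [-12]
      branch[2] choose=6:
        H0 returns -12
        H1 returns [-12]
  branch[1] choose=2:
    choose[4, 6, 6] @ H1
      branch[0] choose=4:
        H0 returns -8
        H1 returns [-8]
      branch[1] choose=6:
        H0 returns -12
        H1 returns [-12]
      branch[2] choose=6:
        H0 returns -12
        H1 returns [-12]
  branch[2] choose=1:
    choose[4, 6, 6] @ H1
      branch[0] choose=4:
        H0 returns -4
        H1 returns [-4]
      branch[1] choose=6:
        H0 returns -6
        H1 returns [-6]
      branch[2] choose=6:
        H0 returns -6
        H1 returns [-6]
= [-8, -12, -12, -8, -12, -12, -4, -6, -6]

Answer: [-8, -12, -12, -8, -12, -12, -4, -6, -6]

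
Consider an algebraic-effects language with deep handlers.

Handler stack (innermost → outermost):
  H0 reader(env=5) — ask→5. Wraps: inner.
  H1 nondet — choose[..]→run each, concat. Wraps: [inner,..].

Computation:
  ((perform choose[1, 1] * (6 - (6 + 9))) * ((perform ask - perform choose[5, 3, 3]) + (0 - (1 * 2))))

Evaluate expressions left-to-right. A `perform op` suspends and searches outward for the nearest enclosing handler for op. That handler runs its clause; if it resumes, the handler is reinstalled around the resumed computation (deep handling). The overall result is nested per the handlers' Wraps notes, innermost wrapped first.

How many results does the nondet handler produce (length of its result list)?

Evaluation trace:
choose[1, 1] @ H1
  branch[0] choose=1:
    ask @ H0 ⇒ 5
    choose[5, 3, 3] @ H1
      branch[0] choose=5:
        H0 returns 18
        H1 returns [18]
      branch[1] choose=3:
        H0 returns 0
        H1 returns [0]
      branch[2] choose=3:
        H0 returns 0
        H1 returns [0]
  branch[1] choose=1:
    ask @ H0 ⇒ 5
    choose[5, 3, 3] @ H1
      branch[0] choose=5:
        H0 returns 18
        H1 returns [18]
      branch[1] choose=3:
        H0 returns 0
        H1 returns [0]
      branch[2] choose=3:
        H0 returns 0
        H1 returns [0]
= [18, 0, 0, 18, 0, 0]

Answer: 6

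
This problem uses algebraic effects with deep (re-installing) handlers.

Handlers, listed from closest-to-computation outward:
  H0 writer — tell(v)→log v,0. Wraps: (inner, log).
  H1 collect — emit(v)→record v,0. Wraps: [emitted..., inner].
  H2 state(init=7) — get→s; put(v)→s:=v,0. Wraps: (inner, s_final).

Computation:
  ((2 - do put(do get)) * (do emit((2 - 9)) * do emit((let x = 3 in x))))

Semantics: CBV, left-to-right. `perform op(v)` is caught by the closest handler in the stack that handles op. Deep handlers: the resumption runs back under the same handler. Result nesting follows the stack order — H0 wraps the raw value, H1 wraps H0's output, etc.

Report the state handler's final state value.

Answer: 7

Step-by-step:
get @ H2 ⇒ 7
put(7) @ H2 ⇒ s:=7
emit(-7) @ H1 ⇒ out+=-7
emit(3) @ H1 ⇒ out+=3
H0 returns (0, ())
H1 returns [-7, 3, (0, ())]
H2 returns ([-7, 3, (0, ())], 7)
= ([-7, 3, (0, ())], 7)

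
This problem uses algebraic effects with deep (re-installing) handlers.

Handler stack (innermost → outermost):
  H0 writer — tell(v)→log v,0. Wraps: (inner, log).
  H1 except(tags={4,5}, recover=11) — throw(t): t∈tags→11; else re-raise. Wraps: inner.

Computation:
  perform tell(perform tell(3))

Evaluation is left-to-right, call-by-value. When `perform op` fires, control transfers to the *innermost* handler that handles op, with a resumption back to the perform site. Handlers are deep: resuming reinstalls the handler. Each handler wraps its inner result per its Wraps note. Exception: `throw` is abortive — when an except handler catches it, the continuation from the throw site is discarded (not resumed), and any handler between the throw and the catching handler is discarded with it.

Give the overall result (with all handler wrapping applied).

Evaluation trace:
tell(3) @ H0 ⇒ log+=3
tell(0) @ H0 ⇒ log+=0
H0 returns (0, (3, 0))
H1 returns (0, (3, 0))
= (0, (3, 0))

Answer: (0, (3, 0))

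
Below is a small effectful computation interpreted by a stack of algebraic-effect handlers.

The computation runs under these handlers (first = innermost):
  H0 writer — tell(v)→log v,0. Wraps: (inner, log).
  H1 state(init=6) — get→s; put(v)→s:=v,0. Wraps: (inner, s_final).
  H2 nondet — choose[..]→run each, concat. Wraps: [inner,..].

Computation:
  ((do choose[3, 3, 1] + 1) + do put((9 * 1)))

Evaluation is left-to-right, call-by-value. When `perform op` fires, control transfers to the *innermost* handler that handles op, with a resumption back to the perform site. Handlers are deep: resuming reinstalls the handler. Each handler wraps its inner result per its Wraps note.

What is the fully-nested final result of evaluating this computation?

Answer: [((4, ()), 9), ((4, ()), 9), ((2, ()), 9)]

Step-by-step:
choose[3, 3, 1] @ H2
  branch[0] choose=3:
    put(9) @ H1 ⇒ s:=9
    H0 returns (4, ())
    H1 returns ((4, ()), 9)
    H2 returns [((4, ()), 9)]
  branch[1] choose=3:
    put(9) @ H1 ⇒ s:=9
    H0 returns (4, ())
    H1 returns ((4, ()), 9)
    H2 returns [((4, ()), 9)]
  branch[2] choose=1:
    put(9) @ H1 ⇒ s:=9
    H0 returns (2, ())
    H1 returns ((2, ()), 9)
    H2 returns [((2, ()), 9)]
= [((4, ()), 9), ((4, ()), 9), ((2, ()), 9)]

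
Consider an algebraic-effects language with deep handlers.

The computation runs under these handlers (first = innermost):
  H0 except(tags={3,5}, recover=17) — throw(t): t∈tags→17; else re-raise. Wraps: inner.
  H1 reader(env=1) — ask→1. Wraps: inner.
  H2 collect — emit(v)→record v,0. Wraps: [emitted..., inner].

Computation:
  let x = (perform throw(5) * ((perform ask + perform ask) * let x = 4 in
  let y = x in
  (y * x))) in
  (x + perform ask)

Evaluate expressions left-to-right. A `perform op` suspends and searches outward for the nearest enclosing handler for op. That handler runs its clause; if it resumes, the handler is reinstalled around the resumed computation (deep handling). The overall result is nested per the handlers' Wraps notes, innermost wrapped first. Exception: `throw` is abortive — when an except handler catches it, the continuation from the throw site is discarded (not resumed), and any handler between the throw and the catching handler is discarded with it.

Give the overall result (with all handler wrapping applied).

Answer: [17]

Working:
throw(5) @ H0 caught ⇒ 17
H1 returns 17
H2 returns [17]
= [17]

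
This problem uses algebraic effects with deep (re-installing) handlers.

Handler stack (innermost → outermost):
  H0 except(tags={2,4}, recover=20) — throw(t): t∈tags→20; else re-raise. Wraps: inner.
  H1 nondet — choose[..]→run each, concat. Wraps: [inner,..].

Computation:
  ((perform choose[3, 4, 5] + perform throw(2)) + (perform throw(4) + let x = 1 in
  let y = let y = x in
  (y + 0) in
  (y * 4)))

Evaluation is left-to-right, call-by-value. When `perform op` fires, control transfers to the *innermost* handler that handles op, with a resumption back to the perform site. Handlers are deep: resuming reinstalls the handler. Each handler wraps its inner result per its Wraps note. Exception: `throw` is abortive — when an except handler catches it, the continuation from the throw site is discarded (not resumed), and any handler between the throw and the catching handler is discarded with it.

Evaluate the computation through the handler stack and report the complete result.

Answer: [20, 20, 20]

Working:
choose[3, 4, 5] @ H1
  branch[0] choose=3:
    throw(2) @ H0 caught ⇒ 20
    H1 returns [20]
  branch[1] choose=4:
    throw(2) @ H0 caught ⇒ 20
    H1 returns [20]
  branch[2] choose=5:
    throw(2) @ H0 caught ⇒ 20
    H1 returns [20]
= [20, 20, 20]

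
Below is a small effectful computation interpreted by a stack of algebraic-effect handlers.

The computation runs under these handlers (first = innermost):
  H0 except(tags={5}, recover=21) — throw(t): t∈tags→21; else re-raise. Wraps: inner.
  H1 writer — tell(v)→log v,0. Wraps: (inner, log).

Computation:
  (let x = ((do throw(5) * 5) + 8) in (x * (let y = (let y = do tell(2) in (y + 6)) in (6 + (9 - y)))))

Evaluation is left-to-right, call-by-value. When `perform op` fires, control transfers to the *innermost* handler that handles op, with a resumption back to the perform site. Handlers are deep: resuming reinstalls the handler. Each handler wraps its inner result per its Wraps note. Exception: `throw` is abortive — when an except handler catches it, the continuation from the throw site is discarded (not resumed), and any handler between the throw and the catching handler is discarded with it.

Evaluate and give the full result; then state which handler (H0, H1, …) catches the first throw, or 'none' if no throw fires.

Answer: (21, ()) ; first throw caught by: H0

Working:
throw(5) @ H0 caught ⇒ 21
H1 returns (21, ())
= (21, ())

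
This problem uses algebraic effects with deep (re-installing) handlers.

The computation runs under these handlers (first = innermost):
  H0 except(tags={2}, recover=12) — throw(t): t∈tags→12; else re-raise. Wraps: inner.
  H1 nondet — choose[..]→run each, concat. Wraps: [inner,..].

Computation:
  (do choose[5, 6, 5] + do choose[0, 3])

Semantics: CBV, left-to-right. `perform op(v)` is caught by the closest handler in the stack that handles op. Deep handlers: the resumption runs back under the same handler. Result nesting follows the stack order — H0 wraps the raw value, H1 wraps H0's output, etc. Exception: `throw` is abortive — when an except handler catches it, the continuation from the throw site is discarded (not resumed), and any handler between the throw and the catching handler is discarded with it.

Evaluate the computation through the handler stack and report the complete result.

Step-by-step:
choose[5, 6, 5] @ H1
  branch[0] choose=5:
    choose[0, 3] @ H1
      branch[0] choose=0:
        H0 returns 5
        H1 returns [5]
      branch[1] choose=3:
        H0 returns 8
        H1 returns [8]
  branch[1] choose=6:
    choose[0, 3] @ H1
      branch[0] choose=0:
        H0 returns 6
        H1 returns [6]
      branch[1] choose=3:
        H0 returns 9
        H1 returns [9]
  branch[2] choose=5:
    choose[0, 3] @ H1
      branch[0] choose=0:
        H0 returns 5
        H1 returns [5]
      branch[1] choose=3:
        H0 returns 8
        H1 returns [8]
= [5, 8, 6, 9, 5, 8]

Answer: [5, 8, 6, 9, 5, 8]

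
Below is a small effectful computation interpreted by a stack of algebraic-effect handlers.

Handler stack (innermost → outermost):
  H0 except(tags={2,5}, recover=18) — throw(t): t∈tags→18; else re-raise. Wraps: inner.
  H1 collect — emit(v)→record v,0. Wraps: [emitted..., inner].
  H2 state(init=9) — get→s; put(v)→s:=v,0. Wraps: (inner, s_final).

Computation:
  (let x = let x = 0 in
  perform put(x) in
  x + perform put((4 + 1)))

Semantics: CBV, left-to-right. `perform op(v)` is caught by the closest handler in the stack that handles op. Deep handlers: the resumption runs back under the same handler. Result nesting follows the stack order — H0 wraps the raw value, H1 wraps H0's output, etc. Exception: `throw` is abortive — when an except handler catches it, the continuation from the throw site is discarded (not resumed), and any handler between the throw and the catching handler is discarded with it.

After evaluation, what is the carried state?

Working:
put(0) @ H2 ⇒ s:=0
put(5) @ H2 ⇒ s:=5
H0 returns 0
H1 returns [0]
H2 returns ([0], 5)
= ([0], 5)

Answer: 5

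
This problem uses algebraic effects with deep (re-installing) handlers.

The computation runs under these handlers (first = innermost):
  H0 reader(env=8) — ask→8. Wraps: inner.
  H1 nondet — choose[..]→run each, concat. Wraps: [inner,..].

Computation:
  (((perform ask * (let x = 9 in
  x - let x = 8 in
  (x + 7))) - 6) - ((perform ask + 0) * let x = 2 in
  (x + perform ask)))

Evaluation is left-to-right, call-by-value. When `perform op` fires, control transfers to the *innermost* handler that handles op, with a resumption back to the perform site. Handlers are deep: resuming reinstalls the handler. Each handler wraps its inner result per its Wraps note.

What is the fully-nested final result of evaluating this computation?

Step-by-step:
ask @ H0 ⇒ 8
ask @ H0 ⇒ 8
ask @ H0 ⇒ 8
H0 returns -134
H1 returns [-134]
= [-134]

Answer: [-134]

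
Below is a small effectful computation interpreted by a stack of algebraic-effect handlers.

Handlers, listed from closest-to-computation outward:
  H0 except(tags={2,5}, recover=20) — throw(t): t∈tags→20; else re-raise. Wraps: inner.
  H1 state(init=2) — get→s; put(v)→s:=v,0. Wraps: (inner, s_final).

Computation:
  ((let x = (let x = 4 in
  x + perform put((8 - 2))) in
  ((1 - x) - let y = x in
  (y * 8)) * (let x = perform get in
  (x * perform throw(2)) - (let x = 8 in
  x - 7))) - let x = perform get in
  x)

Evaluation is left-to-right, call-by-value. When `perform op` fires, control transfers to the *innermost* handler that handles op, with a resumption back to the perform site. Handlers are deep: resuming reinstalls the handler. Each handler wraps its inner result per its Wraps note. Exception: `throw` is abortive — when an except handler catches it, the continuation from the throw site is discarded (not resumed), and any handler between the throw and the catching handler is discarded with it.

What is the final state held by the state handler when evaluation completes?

Evaluation trace:
put(6) @ H1 ⇒ s:=6
get @ H1 ⇒ 6
throw(2) @ H0 caught ⇒ 20
H1 returns (20, 6)
= (20, 6)

Answer: 6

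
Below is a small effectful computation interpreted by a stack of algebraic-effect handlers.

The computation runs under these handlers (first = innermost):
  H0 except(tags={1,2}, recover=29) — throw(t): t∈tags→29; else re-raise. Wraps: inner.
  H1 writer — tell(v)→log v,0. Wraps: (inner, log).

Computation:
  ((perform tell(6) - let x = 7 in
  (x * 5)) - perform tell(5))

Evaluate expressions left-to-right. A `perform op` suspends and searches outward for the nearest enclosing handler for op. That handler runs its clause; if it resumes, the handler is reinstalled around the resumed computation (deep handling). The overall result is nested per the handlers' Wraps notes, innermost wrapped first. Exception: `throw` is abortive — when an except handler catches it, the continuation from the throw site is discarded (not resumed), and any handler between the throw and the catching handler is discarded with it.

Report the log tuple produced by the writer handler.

Working:
tell(6) @ H1 ⇒ log+=6
tell(5) @ H1 ⇒ log+=5
H0 returns -35
H1 returns (-35, (6, 5))
= (-35, (6, 5))

Answer: (6, 5)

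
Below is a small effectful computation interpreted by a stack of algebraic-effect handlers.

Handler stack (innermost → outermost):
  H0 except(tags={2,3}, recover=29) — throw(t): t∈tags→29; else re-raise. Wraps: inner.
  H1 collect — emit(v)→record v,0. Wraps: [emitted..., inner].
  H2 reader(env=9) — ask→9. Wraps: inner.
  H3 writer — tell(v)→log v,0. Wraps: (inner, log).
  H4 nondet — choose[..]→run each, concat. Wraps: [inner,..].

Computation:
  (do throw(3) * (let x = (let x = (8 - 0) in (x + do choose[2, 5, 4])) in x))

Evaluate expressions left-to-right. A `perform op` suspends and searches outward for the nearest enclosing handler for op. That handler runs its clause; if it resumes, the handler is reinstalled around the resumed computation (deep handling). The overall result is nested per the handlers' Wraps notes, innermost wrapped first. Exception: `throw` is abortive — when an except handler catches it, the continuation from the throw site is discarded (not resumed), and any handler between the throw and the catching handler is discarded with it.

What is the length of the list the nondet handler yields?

Working:
throw(3) @ H0 caught ⇒ 29
H1 returns [29]
H2 returns [29]
H3 returns ([29], ())
H4 returns [([29], ())]
= [([29], ())]

Answer: 1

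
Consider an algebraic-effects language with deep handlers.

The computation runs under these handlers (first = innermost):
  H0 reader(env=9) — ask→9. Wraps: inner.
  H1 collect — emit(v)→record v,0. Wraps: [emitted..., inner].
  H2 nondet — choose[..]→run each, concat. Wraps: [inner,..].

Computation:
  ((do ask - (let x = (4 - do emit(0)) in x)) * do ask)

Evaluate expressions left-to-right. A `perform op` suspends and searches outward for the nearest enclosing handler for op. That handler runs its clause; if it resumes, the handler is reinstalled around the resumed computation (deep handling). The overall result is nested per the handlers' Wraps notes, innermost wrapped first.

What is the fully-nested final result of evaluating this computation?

Evaluation trace:
ask @ H0 ⇒ 9
emit(0) @ H1 ⇒ out+=0
ask @ H0 ⇒ 9
H0 returns 45
H1 returns [0, 45]
H2 returns [[0, 45]]
= [[0, 45]]

Answer: [[0, 45]]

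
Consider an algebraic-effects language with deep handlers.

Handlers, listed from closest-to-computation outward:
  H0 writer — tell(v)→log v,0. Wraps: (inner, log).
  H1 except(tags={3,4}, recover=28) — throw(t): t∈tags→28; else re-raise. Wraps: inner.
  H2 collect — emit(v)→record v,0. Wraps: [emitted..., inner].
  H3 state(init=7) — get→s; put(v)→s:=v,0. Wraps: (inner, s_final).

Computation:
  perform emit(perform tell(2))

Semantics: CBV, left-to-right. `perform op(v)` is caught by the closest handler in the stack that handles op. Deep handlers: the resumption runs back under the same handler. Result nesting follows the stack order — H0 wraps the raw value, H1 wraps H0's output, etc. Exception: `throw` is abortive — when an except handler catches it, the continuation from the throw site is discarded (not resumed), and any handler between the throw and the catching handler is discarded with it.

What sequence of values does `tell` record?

Evaluation trace:
tell(2) @ H0 ⇒ log+=2
emit(0) @ H2 ⇒ out+=0
H0 returns (0, (2))
H1 returns (0, (2))
H2 returns [0, (0, (2))]
H3 returns ([0, (0, (2))], 7)
= ([0, (0, (2))], 7)

Answer: (2)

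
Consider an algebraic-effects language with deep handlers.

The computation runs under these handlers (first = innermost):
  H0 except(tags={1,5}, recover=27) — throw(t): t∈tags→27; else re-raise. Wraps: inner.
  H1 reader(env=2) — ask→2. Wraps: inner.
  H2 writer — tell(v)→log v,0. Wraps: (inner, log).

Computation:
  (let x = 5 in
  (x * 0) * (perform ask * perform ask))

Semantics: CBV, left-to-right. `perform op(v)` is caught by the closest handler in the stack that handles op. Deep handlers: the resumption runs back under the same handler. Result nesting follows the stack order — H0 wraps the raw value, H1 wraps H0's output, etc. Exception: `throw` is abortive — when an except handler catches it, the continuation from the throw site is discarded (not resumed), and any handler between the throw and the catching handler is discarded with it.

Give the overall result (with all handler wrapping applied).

Answer: (0, ())

Step-by-step:
ask @ H1 ⇒ 2
ask @ H1 ⇒ 2
H0 returns 0
H1 returns 0
H2 returns (0, ())
= (0, ())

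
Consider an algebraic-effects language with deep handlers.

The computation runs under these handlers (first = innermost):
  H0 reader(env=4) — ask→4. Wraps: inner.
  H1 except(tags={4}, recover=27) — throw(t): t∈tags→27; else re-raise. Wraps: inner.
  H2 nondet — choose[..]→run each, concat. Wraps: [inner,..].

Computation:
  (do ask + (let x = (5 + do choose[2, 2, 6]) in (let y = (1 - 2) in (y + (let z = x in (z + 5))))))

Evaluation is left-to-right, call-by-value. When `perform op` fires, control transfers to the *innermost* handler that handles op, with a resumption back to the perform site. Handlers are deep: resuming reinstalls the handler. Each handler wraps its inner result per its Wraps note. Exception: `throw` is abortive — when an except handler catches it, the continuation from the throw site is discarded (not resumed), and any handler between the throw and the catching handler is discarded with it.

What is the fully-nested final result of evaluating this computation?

Evaluation trace:
ask @ H0 ⇒ 4
choose[2, 2, 6] @ H2
  branch[0] choose=2:
    H0 returns 15
    H1 returns 15
    H2 returns [15]
  branch[1] choose=2:
    H0 returns 15
    H1 returns 15
    H2 returns [15]
  branch[2] choose=6:
    H0 returns 19
    H1 returns 19
    H2 returns [19]
= [15, 15, 19]

Answer: [15, 15, 19]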